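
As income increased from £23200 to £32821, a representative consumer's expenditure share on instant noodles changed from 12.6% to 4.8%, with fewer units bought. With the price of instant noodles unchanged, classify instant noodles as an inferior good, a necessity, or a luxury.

Quantity demanded falls as income rises, so η < 0.

inferior good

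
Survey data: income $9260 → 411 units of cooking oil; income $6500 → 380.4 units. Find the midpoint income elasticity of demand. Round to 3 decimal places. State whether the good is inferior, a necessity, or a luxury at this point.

0.221 (necessity)

ΔQ = 380.4 − 411 = -30.6; midpoint Q̄ = (411 + 380.4)/2 = 395.7.
ΔI = 6500 − 9260 = -2760; midpoint Ī = (9260 + 6500)/2 = 7880.
η = (ΔQ/Q̄) ÷ (ΔI/Ī) = (-30.6/395.7) ÷ (-2760/7880) = 0.221.
0 < η < 1 ⇒ necessity.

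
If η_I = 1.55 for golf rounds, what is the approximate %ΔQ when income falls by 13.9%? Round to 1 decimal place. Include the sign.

-21.5%

%ΔQ ≈ η × %ΔI = 1.55 × (-13.9%) = -21.5%.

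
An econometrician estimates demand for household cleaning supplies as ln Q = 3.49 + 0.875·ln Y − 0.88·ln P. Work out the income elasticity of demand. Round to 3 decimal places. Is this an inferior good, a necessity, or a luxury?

In a log-linear demand, the coefficient on ln Y is the income elasticity.
So η = 0.875.
0 < η < 1 ⇒ necessity.

0.875 (necessity)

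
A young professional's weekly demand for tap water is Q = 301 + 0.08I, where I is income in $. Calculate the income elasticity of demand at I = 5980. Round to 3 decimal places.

At I = 5980: Q = 779.400.
dQ/dI = 0.08.
η = (dQ/dI)·(I/Q) = 0.08 × (5980/779.400) = 0.614.

0.614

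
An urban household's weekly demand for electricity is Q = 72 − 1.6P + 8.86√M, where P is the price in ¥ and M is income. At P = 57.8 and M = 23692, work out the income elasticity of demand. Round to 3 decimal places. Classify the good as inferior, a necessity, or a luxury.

At P = 57.8, M = 23692: Q = 1343.269.
Holding P constant, ∂Q/∂M = 8.86/(2√M) = 0.0287808.
η_M = (∂Q/∂M)·(M/Q) = 0.0287808 × (23692/1343.269) = 0.508.
Since 0 < η < 1, this is a necessity.

0.508 (necessity)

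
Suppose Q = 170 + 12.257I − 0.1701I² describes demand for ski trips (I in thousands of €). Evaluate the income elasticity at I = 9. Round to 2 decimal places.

0.31

At I = 9: Q = 266.5349.
dQ/dI = 12.257 − 0.3402I = 9.19520.
η = (dQ/dI)·(I/Q) = 9.19520 × (9/266.5349) = 0.31.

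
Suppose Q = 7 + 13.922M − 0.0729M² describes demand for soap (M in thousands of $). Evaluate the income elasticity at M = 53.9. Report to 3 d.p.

0.599

At M = 53.9: Q = 545.6060.
dQ/dM = 13.922 − 0.1458M = 6.06338.
η = (dQ/dM)·(M/Q) = 6.06338 × (53.9/545.6060) = 0.599.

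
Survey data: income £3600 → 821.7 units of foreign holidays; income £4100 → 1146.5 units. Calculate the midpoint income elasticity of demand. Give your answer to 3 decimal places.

2.541

ΔQ = 1146.5 − 821.7 = 324.8; midpoint Q̄ = (821.7 + 1146.5)/2 = 984.1.
ΔI = 4100 − 3600 = 500; midpoint Ī = (3600 + 4100)/2 = 3850.
η = (ΔQ/Q̄) ÷ (ΔI/Ī) = (324.8/984.1) ÷ (500/3850) = 2.541.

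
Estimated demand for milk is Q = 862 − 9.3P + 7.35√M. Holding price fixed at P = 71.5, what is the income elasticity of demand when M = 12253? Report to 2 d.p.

0.40

At P = 71.5, M = 12253: Q = 1010.646.
Holding P constant, ∂Q/∂M = 7.35/(2√M) = 0.0331999.
η_M = (∂Q/∂M)·(M/Q) = 0.0331999 × (12253/1010.646) = 0.40.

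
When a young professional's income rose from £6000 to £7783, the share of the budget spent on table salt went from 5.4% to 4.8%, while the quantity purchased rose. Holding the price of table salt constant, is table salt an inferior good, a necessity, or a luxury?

Quantity rises but the budget share falls as income rises, so 0 < η < 1.

necessity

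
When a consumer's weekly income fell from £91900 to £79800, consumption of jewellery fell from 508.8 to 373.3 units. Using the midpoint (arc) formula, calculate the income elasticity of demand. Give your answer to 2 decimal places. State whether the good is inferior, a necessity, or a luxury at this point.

ΔQ = 373.3 − 508.8 = -135.5; midpoint Q̄ = (508.8 + 373.3)/2 = 441.05.
ΔI = 79800 − 91900 = -12100; midpoint Ī = (91900 + 79800)/2 = 85850.
η = (ΔQ/Q̄) ÷ (ΔI/Ī) = (-135.5/441.05) ÷ (-12100/85850) = 2.18.
η > 1 ⇒ luxury.

2.18 (luxury)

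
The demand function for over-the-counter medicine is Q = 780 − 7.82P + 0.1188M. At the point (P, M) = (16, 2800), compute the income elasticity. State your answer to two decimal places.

0.34

At P = 16, M = 2800: Q = 987.520.
Holding P constant, ∂Q/∂M = 0.1188.
η_M = (∂Q/∂M)·(M/Q) = 0.1188 × (2800/987.520) = 0.34.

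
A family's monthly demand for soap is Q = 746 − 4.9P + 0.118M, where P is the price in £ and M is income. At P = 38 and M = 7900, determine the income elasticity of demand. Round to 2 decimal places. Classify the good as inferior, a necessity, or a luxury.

At P = 38, M = 7900: Q = 1492.000.
Holding P constant, ∂Q/∂M = 0.118.
η_M = (∂Q/∂M)·(M/Q) = 0.118 × (7900/1492.000) = 0.62.
Since 0 < η < 1, this is a necessity.

0.62 (necessity)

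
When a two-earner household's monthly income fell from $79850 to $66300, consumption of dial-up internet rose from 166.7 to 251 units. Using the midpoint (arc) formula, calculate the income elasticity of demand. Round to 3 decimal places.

ΔQ = 251 − 166.7 = 84.3; midpoint Q̄ = (166.7 + 251)/2 = 208.85.
ΔI = 66300 − 79850 = -13550; midpoint Ī = (79850 + 66300)/2 = 73075.
η = (ΔQ/Q̄) ÷ (ΔI/Ī) = (84.3/208.85) ÷ (-13550/73075) = -2.177.

-2.177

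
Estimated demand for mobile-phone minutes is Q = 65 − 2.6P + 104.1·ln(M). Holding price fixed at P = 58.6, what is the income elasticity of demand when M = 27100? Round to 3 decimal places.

0.107

At P = 58.6, M = 27100: Q = 975.219.
Holding P constant, ∂Q/∂M = 104.1/M = 0.00384133.
η_M = (∂Q/∂M)·(M/Q) = 0.00384133 × (27100/975.219) = 0.107.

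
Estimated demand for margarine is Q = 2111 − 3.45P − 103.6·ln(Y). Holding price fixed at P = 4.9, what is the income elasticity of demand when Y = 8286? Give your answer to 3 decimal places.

At P = 4.9, Y = 8286: Q = 1159.382.
Holding P constant, ∂Q/∂Y = -103.6/Y = -0.012503.
η_Y = (∂Q/∂Y)·(Y/Q) = -0.012503 × (8286/1159.382) = -0.089.

-0.089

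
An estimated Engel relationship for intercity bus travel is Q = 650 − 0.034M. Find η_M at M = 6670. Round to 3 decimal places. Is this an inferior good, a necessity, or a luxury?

At M = 6670: Q = 423.220.
dQ/dM = −0.034.
η = (dQ/dM)·(M/Q) = -0.034 × (6670/423.220) = -0.536.
Since η < 0, the good is an inferior good.

-0.536 (inferior good)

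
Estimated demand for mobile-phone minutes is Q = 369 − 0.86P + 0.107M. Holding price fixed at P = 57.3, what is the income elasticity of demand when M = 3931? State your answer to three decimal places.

0.568

At P = 57.3, M = 3931: Q = 740.339.
Holding P constant, ∂Q/∂M = 0.107.
η_M = (∂Q/∂M)·(M/Q) = 0.107 × (3931/740.339) = 0.568.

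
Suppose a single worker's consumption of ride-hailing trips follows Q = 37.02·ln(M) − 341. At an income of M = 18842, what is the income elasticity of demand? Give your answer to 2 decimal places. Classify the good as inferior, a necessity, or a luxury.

1.58 (luxury)

At M = 18842: Q = 23.419.
dQ/dM = 37.02/M = 0.00196476 at this income.
η = (dQ/dM)·(M/Q) = 0.00196476 × (18842/23.419) = 1.58.
Since η > 1, the good is a luxury.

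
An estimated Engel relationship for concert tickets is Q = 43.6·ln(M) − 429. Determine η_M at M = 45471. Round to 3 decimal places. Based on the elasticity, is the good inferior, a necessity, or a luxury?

1.129 (luxury)

At M = 45471: Q = 38.603.
dQ/dM = 43.6/M = 0.000958853 at this income.
η = (dQ/dM)·(M/Q) = 0.000958853 × (45471/38.603) = 1.129.
Since η > 1, the good is a luxury.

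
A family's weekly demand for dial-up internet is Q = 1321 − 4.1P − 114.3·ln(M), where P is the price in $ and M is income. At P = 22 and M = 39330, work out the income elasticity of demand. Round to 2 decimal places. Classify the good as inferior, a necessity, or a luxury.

At P = 22, M = 39330: Q = 21.535.
Holding P constant, ∂Q/∂M = -114.3/M = -0.00290618.
η_M = (∂Q/∂M)·(M/Q) = -0.00290618 × (39330/21.535) = -5.31.
Since η < 0, this is an inferior good.

-5.31 (inferior good)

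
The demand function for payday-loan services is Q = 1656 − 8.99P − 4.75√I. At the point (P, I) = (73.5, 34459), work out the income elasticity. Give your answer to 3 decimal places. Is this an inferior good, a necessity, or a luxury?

-3.885 (inferior good)

At P = 73.5, I = 34459: Q = 113.486.
Holding P constant, ∂Q/∂I = -4.75/(2√I) = -0.0127942.
η_I = (∂Q/∂I)·(I/Q) = -0.0127942 × (34459/113.486) = -3.885.
Since η < 0, this is an inferior good.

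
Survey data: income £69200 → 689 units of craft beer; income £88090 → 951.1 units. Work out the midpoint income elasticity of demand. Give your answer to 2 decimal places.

1.33

ΔQ = 951.1 − 689 = 262.1; midpoint Q̄ = (689 + 951.1)/2 = 820.05.
ΔI = 88090 − 69200 = 18890; midpoint Ī = (69200 + 88090)/2 = 78645.
η = (ΔQ/Q̄) ÷ (ΔI/Ī) = (262.1/820.05) ÷ (18890/78645) = 1.33.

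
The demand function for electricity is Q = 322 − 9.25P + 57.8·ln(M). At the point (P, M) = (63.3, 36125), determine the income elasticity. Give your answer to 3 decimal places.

0.168

At P = 63.3, M = 36125: Q = 343.071.
Holding P constant, ∂Q/∂M = 57.8/M = 0.0016.
η_M = (∂Q/∂M)·(M/Q) = 0.0016 × (36125/343.071) = 0.168.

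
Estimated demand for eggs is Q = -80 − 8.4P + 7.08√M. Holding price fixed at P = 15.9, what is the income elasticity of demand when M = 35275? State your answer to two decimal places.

0.60

At P = 15.9, M = 35275: Q = 1116.180.
Holding P constant, ∂Q/∂M = 7.08/(2√M) = 0.0188482.
η_M = (∂Q/∂M)·(M/Q) = 0.0188482 × (35275/1116.180) = 0.60.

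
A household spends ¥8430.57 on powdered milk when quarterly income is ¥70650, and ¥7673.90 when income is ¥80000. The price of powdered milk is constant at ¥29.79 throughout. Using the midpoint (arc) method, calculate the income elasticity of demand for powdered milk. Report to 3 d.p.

-0.757

With a constant price, Q₁ = 8430.57/29.79 = 283.000 and Q₂ = 7673.90/29.79 = 257.600 (equivalently, work directly with expenditure since P cancels).
Midpoint %ΔQ = (7673.90 − 8430.57)/8052.24 = -0.09397; midpoint %ΔI = (80000 − 70650)/75325 = 0.12413.
η = -0.09397 / 0.12413 = -0.757.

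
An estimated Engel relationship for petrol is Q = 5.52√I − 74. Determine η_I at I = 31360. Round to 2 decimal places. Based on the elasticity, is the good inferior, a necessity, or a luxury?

At I = 31360: Q = 903.523.
dQ/dI = 5.52/(2√I) = 0.0155855 at this income.
η = (dQ/dI)·(I/Q) = 0.0155855 × (31360/903.523) = 0.54.
Since 0 < η < 1, the good is a necessity.

0.54 (necessity)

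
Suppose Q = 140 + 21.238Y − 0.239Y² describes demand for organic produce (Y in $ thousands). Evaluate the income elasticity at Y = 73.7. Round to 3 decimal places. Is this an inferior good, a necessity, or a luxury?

At Y = 73.7: Q = 407.0667.
dQ/dY = 21.238 − 0.478Y = -13.99060.
η = (dQ/dY)·(Y/Q) = -13.99060 × (73.7/407.0667) = -2.533.
η < 0 ⇒ inferior good.

-2.533 (inferior good)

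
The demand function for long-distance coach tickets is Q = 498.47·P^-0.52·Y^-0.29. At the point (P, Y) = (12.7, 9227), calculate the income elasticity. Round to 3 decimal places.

For a multiplicative demand Q = A·P^α·Y^β, the income elasticity is β everywhere.
Here β = -0.29, so η = -0.290.

-0.290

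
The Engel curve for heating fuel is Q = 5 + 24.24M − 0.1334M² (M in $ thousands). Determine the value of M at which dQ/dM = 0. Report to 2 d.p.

90.85

dQ/dM = 24.24 − 0.2668M.
The good is inferior where dQ/dM < 0. Setting dQ/dM = 0 gives M = 24.24 / 0.2668 = 90.85.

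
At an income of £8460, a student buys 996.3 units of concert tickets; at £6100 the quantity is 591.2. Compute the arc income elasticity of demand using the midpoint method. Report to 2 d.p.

ΔQ = 591.2 − 996.3 = -405.1; midpoint Q̄ = (996.3 + 591.2)/2 = 793.75.
ΔI = 6100 − 8460 = -2360; midpoint Ī = (8460 + 6100)/2 = 7280.
η = (ΔQ/Q̄) ÷ (ΔI/Ī) = (-405.1/793.75) ÷ (-2360/7280) = 1.57.

1.57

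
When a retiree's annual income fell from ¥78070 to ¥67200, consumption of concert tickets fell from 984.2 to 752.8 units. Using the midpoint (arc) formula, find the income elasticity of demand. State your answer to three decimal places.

1.780

ΔQ = 752.8 − 984.2 = -231.4; midpoint Q̄ = (984.2 + 752.8)/2 = 868.5.
ΔI = 67200 − 78070 = -10870; midpoint Ī = (78070 + 67200)/2 = 72635.
η = (ΔQ/Q̄) ÷ (ΔI/Ī) = (-231.4/868.5) ÷ (-10870/72635) = 1.780.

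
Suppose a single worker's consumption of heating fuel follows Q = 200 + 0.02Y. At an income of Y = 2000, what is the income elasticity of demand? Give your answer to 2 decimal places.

0.17

At Y = 2000: Q = 240.000.
dQ/dY = 0.02.
η = (dQ/dY)·(Y/Q) = 0.02 × (2000/240.000) = 0.17.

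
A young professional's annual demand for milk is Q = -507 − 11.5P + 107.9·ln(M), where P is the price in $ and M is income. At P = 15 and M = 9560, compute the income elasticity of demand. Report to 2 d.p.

0.35

At P = 15, M = 9560: Q = 309.441.
Holding P constant, ∂Q/∂M = 107.9/M = 0.0112866.
η_M = (∂Q/∂M)·(M/Q) = 0.0112866 × (9560/309.441) = 0.35.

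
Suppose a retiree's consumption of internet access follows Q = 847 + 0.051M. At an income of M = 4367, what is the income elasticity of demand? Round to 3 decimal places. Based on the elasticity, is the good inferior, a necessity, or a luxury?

At M = 4367: Q = 1069.717.
dQ/dM = 0.051.
η = (dQ/dM)·(M/Q) = 0.051 × (4367/1069.717) = 0.208.
Since 0 < η < 1, the good is a necessity.

0.208 (necessity)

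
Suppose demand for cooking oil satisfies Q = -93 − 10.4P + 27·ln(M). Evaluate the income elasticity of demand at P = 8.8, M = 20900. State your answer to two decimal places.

At P = 8.8, M = 20900: Q = 84.063.
Holding P constant, ∂Q/∂M = 27/M = 0.00129187.
η_M = (∂Q/∂M)·(M/Q) = 0.00129187 × (20900/84.063) = 0.32.

0.32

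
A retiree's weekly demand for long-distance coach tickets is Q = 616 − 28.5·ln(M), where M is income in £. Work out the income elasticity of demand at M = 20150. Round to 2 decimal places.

At M = 20150: Q = 333.538.
dQ/dM = -28.5/M = -0.00141439 at this income.
η = (dQ/dM)·(M/Q) = -0.00141439 × (20150/333.538) = -0.09.

-0.09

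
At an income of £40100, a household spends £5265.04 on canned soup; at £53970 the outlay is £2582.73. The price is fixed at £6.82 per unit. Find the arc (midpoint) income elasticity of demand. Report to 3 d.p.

With a constant price, Q₁ = 5265.04/6.82 = 772.000 and Q₂ = 2582.73/6.82 = 378.699 (equivalently, work directly with expenditure since P cancels).
Midpoint %ΔQ = (2582.73 − 5265.04)/3923.89 = -0.68359; midpoint %ΔI = (53970 − 40100)/47035 = 0.29489.
η = -0.68359 / 0.29489 = -2.318.

-2.318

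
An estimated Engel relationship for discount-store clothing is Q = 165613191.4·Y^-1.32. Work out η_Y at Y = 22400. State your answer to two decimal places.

-1.32

For Q = A·Y^β the income elasticity is constant and equal to β.
Here β = -1.32, so η = -1.32.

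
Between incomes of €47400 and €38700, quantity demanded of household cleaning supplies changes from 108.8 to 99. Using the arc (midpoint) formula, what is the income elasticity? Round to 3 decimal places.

0.467

ΔQ = 99 − 108.8 = -9.8; midpoint Q̄ = (108.8 + 99)/2 = 103.9.
ΔI = 38700 − 47400 = -8700; midpoint Ī = (47400 + 38700)/2 = 43050.
η = (ΔQ/Q̄) ÷ (ΔI/Ī) = (-9.8/103.9) ÷ (-8700/43050) = 0.467.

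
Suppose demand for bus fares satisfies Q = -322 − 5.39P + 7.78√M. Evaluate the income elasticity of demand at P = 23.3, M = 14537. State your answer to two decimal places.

0.96

At P = 23.3, M = 14537: Q = 490.444.
Holding P constant, ∂Q/∂M = 7.78/(2√M) = 0.0322636.
η_M = (∂Q/∂M)·(M/Q) = 0.0322636 × (14537/490.444) = 0.96.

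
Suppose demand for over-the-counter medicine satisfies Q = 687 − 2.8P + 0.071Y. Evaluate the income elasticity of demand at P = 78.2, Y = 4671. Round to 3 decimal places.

At P = 78.2, Y = 4671: Q = 799.681.
Holding P constant, ∂Q/∂Y = 0.071.
η_Y = (∂Q/∂Y)·(Y/Q) = 0.071 × (4671/799.681) = 0.415.

0.415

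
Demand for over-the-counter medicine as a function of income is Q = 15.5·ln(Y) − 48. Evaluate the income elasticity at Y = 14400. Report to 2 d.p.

0.15

At Y = 14400: Q = 100.412.
dQ/dY = 15.5/Y = 0.00107639 at this income.
η = (dQ/dY)·(Y/Q) = 0.00107639 × (14400/100.412) = 0.15.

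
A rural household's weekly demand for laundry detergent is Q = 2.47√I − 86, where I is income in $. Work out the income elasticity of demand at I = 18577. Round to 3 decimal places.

At I = 18577: Q = 250.655.
dQ/dI = 2.47/(2√I) = 0.00906106 at this income.
η = (dQ/dI)·(I/Q) = 0.00906106 × (18577/250.655) = 0.672.

0.672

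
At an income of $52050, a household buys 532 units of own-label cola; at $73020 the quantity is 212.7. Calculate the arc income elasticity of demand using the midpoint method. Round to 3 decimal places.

ΔQ = 212.7 − 532 = -319.3; midpoint Q̄ = (532 + 212.7)/2 = 372.35.
ΔI = 73020 − 52050 = 20970; midpoint Ī = (52050 + 73020)/2 = 62535.
η = (ΔQ/Q̄) ÷ (ΔI/Ī) = (-319.3/372.35) ÷ (20970/62535) = -2.557.

-2.557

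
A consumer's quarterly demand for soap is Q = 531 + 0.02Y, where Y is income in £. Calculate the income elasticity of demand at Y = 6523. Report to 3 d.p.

0.197

At Y = 6523: Q = 661.460.
dQ/dY = 0.02.
η = (dQ/dY)·(Y/Q) = 0.02 × (6523/661.460) = 0.197.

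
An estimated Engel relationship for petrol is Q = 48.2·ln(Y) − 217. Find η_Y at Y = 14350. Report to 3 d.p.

At Y = 14350: Q = 244.347.
dQ/dY = 48.2/Y = 0.00335889 at this income.
η = (dQ/dY)·(Y/Q) = 0.00335889 × (14350/244.347) = 0.197.

0.197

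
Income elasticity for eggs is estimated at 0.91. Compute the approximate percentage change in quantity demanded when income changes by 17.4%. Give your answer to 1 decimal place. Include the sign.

15.8%

%ΔQ ≈ η × %ΔI = 0.91 × 17.4% = 15.8%.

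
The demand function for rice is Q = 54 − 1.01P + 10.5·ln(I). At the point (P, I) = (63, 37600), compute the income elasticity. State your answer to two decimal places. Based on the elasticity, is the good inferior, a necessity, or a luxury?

At P = 63, I = 37600: Q = 100.985.
Holding P constant, ∂Q/∂I = 10.5/I = 0.000279255.
η_I = (∂Q/∂I)·(I/Q) = 0.000279255 × (37600/100.985) = 0.10.
Since 0 < η < 1, this is a necessity.

0.10 (necessity)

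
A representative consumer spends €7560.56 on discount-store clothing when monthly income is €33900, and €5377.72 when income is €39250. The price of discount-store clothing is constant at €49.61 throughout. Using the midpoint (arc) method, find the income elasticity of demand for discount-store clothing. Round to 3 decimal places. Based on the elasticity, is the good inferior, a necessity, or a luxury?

With a constant price, Q₁ = 7560.56/49.61 = 152.400 and Q₂ = 5377.72/49.61 = 108.400 (equivalently, work directly with expenditure since P cancels).
Midpoint %ΔQ = (5377.72 − 7560.56)/6469.14 = -0.33742; midpoint %ΔI = (39250 − 33900)/36575 = 0.14627.
η = -0.33742 / 0.14627 = -2.307.
η < 0 ⇒ inferior good.

-2.307 (inferior good)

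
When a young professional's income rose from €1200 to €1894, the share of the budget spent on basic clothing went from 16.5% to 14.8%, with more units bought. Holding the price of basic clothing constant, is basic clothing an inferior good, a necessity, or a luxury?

Quantity rises but the budget share falls as income rises, so 0 < η < 1.

necessity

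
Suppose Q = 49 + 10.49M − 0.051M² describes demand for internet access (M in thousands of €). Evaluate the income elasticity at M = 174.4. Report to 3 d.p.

At M = 174.4: Q = 327.2726.
dQ/dM = 10.49 − 0.102M = -7.29880.
η = (dQ/dM)·(M/Q) = -7.29880 × (174.4/327.2726) = -3.889.

-3.889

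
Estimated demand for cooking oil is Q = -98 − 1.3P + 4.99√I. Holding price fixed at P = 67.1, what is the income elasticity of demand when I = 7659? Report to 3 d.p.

0.868

At P = 67.1, I = 7659: Q = 251.473.
Holding P constant, ∂Q/∂I = 4.99/(2√I) = 0.0285092.
η_I = (∂Q/∂I)·(I/Q) = 0.0285092 × (7659/251.473) = 0.868.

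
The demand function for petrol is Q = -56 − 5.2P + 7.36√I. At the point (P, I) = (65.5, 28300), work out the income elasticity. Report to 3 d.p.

0.736

At P = 65.5, I = 28300: Q = 841.544.
Holding P constant, ∂Q/∂I = 7.36/(2√I) = 0.0218753.
η_I = (∂Q/∂I)·(I/Q) = 0.0218753 × (28300/841.544) = 0.736.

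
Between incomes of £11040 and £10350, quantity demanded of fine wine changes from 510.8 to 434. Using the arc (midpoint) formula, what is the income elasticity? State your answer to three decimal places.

2.520

ΔQ = 434 − 510.8 = -76.8; midpoint Q̄ = (510.8 + 434)/2 = 472.4.
ΔI = 10350 − 11040 = -690; midpoint Ī = (11040 + 10350)/2 = 10695.
η = (ΔQ/Q̄) ÷ (ΔI/Ī) = (-76.8/472.4) ÷ (-690/10695) = 2.520.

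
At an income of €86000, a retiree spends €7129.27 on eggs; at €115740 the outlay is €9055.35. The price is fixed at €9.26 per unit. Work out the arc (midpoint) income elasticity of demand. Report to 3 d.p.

0.807

With a constant price, Q₁ = 7129.27/9.26 = 769.900 and Q₂ = 9055.35/9.26 = 977.900 (equivalently, work directly with expenditure since P cancels).
Midpoint %ΔQ = (9055.35 − 7129.27)/8092.31 = 0.23801; midpoint %ΔI = (115740 − 86000)/100870 = 0.29483.
η = 0.23801 / 0.29483 = 0.807.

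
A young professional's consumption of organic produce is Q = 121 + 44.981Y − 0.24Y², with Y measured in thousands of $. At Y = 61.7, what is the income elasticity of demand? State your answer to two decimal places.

0.48

At Y = 61.7: Q = 1982.6741.
dQ/dY = 44.981 − 0.48Y = 15.36500.
η = (dQ/dY)·(Y/Q) = 15.36500 × (61.7/1982.6741) = 0.48.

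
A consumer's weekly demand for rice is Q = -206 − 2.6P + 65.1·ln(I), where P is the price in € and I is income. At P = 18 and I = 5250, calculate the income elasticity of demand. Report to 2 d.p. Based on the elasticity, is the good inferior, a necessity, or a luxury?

0.21 (necessity)

At P = 18, I = 5250: Q = 304.846.
Holding P constant, ∂Q/∂I = 65.1/I = 0.0124.
η_I = (∂Q/∂I)·(I/Q) = 0.0124 × (5250/304.846) = 0.21.
Since 0 < η < 1, this is a necessity.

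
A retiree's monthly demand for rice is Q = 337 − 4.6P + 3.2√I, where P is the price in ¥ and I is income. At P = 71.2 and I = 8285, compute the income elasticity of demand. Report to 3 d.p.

At P = 71.2, I = 8285: Q = 300.750.
Holding P constant, ∂Q/∂I = 3.2/(2√I) = 0.0175782.
η_I = (∂Q/∂I)·(I/Q) = 0.0175782 × (8285/300.750) = 0.484.

0.484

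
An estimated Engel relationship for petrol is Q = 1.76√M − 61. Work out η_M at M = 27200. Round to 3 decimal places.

At M = 27200: Q = 229.267.
dQ/dM = 1.76/(2√M) = 0.00533578 at this income.
η = (dQ/dM)·(M/Q) = 0.00533578 × (27200/229.267) = 0.633.

0.633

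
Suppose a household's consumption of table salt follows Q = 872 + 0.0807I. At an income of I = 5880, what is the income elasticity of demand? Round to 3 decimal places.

0.352

At I = 5880: Q = 1346.516.
dQ/dI = 0.0807.
η = (dQ/dI)·(I/Q) = 0.0807 × (5880/1346.516) = 0.352.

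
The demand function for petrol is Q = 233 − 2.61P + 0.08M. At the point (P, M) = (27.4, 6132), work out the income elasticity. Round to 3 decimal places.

At P = 27.4, M = 6132: Q = 652.046.
Holding P constant, ∂Q/∂M = 0.08.
η_M = (∂Q/∂M)·(M/Q) = 0.08 × (6132/652.046) = 0.752.

0.752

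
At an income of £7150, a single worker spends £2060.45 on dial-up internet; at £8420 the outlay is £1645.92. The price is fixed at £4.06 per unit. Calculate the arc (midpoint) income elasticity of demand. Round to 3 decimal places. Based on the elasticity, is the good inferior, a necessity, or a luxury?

With a constant price, Q₁ = 2060.45/4.06 = 507.500 and Q₂ = 1645.92/4.06 = 405.399 (equivalently, work directly with expenditure since P cancels).
Midpoint %ΔQ = (1645.92 − 2060.45)/1853.19 = -0.22369; midpoint %ΔI = (8420 − 7150)/7785 = 0.16313.
η = -0.22369 / 0.16313 = -1.371.
η < 0 ⇒ inferior good.

-1.371 (inferior good)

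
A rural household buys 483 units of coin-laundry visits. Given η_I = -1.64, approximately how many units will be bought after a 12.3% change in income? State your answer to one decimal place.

385.6

%ΔQ ≈ η × %ΔI = -1.64 × 12.3% = -20.172%.
New Q ≈ 483 × (1 − 0.20172) = 385.6.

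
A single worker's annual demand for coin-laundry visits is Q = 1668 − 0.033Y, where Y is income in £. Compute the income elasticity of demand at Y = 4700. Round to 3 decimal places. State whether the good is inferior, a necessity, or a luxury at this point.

-0.103 (inferior good)

At Y = 4700: Q = 1512.900.
dQ/dY = −0.033.
η = (dQ/dY)·(Y/Q) = -0.033 × (4700/1512.900) = -0.103.
Since η < 0, the good is an inferior good.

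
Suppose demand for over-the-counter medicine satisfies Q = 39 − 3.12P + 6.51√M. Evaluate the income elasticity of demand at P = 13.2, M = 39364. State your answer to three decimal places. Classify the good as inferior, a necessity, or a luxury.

At P = 13.2, M = 39364: Q = 1289.424.
Holding P constant, ∂Q/∂M = 6.51/(2√M) = 0.0164059.
η_M = (∂Q/∂M)·(M/Q) = 0.0164059 × (39364/1289.424) = 0.501.
Since 0 < η < 1, this is a necessity.

0.501 (necessity)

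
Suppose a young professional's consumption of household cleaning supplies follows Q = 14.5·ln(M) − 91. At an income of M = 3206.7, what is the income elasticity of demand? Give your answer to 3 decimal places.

At M = 3206.7: Q = 26.058.
dQ/dM = 14.5/M = 0.00452178 at this income.
η = (dQ/dM)·(M/Q) = 0.00452178 × (3206.7/26.058) = 0.556.

0.556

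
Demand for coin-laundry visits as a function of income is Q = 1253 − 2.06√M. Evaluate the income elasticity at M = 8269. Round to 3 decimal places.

At M = 8269: Q = 1065.676.
dQ/dM = -2.06/(2√M) = -0.0113269 at this income.
η = (dQ/dM)·(M/Q) = -0.0113269 × (8269/1065.676) = -0.088.

-0.088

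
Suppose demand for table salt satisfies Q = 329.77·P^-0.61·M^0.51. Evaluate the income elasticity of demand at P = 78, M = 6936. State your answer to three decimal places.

0.510

For a multiplicative demand Q = A·P^α·M^β, the income elasticity is β everywhere.
Here β = 0.51, so η = 0.510.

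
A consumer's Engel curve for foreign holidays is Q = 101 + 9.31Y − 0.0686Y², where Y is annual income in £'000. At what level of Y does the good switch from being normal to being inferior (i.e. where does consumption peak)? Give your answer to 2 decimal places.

67.86

dQ/dY = 9.31 − 0.1372Y.
The good is inferior where dQ/dY < 0. Setting dQ/dY = 0 gives Y = 9.31 / 0.1372 = 67.86.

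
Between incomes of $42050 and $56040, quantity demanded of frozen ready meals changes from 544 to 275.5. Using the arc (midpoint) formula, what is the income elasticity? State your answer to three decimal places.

-2.297

ΔQ = 275.5 − 544 = -268.5; midpoint Q̄ = (544 + 275.5)/2 = 409.75.
ΔI = 56040 − 42050 = 13990; midpoint Ī = (42050 + 56040)/2 = 49045.
η = (ΔQ/Q̄) ÷ (ΔI/Ī) = (-268.5/409.75) ÷ (13990/49045) = -2.297.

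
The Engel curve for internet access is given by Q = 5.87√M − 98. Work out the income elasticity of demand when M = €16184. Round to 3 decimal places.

0.576

At M = 16184: Q = 648.760.
dQ/dM = 5.87/(2√M) = 0.0230709 at this income.
η = (dQ/dM)·(M/Q) = 0.0230709 × (16184/648.760) = 0.576.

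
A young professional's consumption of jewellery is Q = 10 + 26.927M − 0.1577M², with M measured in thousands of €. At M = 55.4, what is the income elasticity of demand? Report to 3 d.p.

0.515

At M = 55.4: Q = 1017.7493.
dQ/dM = 26.927 − 0.3154M = 9.45384.
η = (dQ/dM)·(M/Q) = 9.45384 × (55.4/1017.7493) = 0.515.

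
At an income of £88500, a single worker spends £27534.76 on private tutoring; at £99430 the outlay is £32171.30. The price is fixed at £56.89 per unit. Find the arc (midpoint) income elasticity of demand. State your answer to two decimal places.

With a constant price, Q₁ = 27534.76/56.89 = 484.000 and Q₂ = 32171.30/56.89 = 565.500 (equivalently, work directly with expenditure since P cancels).
Midpoint %ΔQ = (32171.30 − 27534.76)/29853.03 = 0.15531; midpoint %ΔI = (99430 − 88500)/93965 = 0.11632.
η = 0.15531 / 0.11632 = 1.34.

1.34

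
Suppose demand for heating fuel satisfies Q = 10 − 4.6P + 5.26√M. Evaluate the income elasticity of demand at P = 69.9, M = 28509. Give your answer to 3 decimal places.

At P = 69.9, M = 28509: Q = 576.590.
Holding P constant, ∂Q/∂M = 5.26/(2√M) = 0.0155763.
η_M = (∂Q/∂M)·(M/Q) = 0.0155763 × (28509/576.590) = 0.770.

0.770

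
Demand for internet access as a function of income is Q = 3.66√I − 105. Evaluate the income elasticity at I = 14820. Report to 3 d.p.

0.654

At I = 14820: Q = 340.559.
dQ/dI = 3.66/(2√I) = 0.0150324 at this income.
η = (dQ/dI)·(I/Q) = 0.0150324 × (14820/340.559) = 0.654.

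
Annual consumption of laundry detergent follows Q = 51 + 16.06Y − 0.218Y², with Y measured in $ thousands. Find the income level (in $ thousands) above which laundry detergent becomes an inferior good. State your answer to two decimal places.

dQ/dY = 16.06 − 0.436Y.
The good is inferior where dQ/dY < 0. Setting dQ/dY = 0 gives Y = 16.06 / 0.436 = 36.83.

36.83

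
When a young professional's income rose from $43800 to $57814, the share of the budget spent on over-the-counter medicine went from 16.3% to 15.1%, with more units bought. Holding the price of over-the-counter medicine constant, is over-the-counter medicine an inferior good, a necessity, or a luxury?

necessity

Quantity rises but the budget share falls as income rises, so 0 < η < 1.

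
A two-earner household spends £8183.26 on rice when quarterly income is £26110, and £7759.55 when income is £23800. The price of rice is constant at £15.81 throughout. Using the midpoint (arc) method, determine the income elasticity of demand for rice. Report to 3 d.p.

With a constant price, Q₁ = 8183.26/15.81 = 517.600 and Q₂ = 7759.55/15.81 = 490.800 (equivalently, work directly with expenditure since P cancels).
Midpoint %ΔQ = (7759.55 − 8183.26)/7971.41 = -0.05315; midpoint %ΔI = (23800 − 26110)/24955 = -0.09257.
η = -0.05315 / -0.09257 = 0.574.

0.574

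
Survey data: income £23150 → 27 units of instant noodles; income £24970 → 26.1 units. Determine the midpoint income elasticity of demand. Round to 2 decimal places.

ΔQ = 26.1 − 27 = -0.9; midpoint Q̄ = (27 + 26.1)/2 = 26.55.
ΔI = 24970 − 23150 = 1820; midpoint Ī = (23150 + 24970)/2 = 24060.
η = (ΔQ/Q̄) ÷ (ΔI/Ī) = (-0.9/26.55) ÷ (1820/24060) = -0.45.

-0.45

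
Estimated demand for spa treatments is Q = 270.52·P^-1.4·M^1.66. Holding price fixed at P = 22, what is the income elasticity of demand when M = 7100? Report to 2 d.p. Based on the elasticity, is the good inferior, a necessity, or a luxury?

For a multiplicative demand Q = A·P^α·M^β, the income elasticity is β everywhere.
Here β = 1.66, so η = 1.66.
Since η > 1, this is a luxury.

1.66 (luxury)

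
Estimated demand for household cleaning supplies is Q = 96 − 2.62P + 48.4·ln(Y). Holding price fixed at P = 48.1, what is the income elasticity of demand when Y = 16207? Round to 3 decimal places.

At P = 48.1, Y = 16207: Q = 439.129.
Holding P constant, ∂Q/∂Y = 48.4/Y = 0.00298636.
η_Y = (∂Q/∂Y)·(Y/Q) = 0.00298636 × (16207/439.129) = 0.110.

0.110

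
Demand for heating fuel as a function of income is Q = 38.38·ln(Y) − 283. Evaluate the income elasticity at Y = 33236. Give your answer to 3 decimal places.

0.329

At Y = 33236: Q = 116.589.
dQ/dY = 38.38/Y = 0.00115477 at this income.
η = (dQ/dY)·(Y/Q) = 0.00115477 × (33236/116.589) = 0.329.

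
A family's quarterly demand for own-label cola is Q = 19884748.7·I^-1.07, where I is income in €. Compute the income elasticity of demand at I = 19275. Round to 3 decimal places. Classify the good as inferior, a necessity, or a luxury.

For Q = A·I^β the income elasticity is constant and equal to β.
Here β = -1.07, so η = -1.070.
Since η < 0, the good is an inferior good.

-1.070 (inferior good)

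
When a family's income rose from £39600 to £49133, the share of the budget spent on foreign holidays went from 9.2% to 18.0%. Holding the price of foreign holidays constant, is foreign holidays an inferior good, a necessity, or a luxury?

The budget share rises as income rises, so η > 1.

luxury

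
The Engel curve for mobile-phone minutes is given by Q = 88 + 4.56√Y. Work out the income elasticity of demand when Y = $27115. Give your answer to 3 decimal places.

At Y = 27115: Q = 838.878.
dQ/dY = 4.56/(2√Y) = 0.0138462 at this income.
η = (dQ/dY)·(Y/Q) = 0.0138462 × (27115/838.878) = 0.448.

0.448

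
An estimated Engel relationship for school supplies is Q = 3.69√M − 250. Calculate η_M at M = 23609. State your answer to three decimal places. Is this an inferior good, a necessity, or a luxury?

At M = 23609: Q = 316.977.
dQ/dM = 3.69/(2√M) = 0.0120076 at this income.
η = (dQ/dM)·(M/Q) = 0.0120076 × (23609/316.977) = 0.894.
Since 0 < η < 1, the good is a necessity.

0.894 (necessity)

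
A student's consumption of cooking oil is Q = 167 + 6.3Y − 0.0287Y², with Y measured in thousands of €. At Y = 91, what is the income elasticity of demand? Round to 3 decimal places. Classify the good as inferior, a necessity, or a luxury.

0.195 (necessity)

At Y = 91: Q = 502.6353.
dQ/dY = 6.3 − 0.0574Y = 1.07660.
η = (dQ/dY)·(Y/Q) = 1.07660 × (91/502.6353) = 0.195.
0 < η < 1 ⇒ necessity.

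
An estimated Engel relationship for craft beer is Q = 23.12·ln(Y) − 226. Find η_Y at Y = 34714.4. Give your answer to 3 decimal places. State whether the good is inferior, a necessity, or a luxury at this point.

At Y = 34714.4: Q = 15.718.
dQ/dY = 23.12/Y = 0.000666006 at this income.
η = (dQ/dY)·(Y/Q) = 0.000666006 × (34714.4/15.718) = 1.471.
Since η > 1, the good is a luxury.

1.471 (luxury)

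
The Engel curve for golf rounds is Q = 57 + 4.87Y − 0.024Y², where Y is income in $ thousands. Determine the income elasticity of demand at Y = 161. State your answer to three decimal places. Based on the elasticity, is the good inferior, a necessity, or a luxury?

At Y = 161: Q = 218.9660.
dQ/dY = 4.87 − 0.048Y = -2.85800.
η = (dQ/dY)·(Y/Q) = -2.85800 × (161/218.9660) = -2.101.
η < 0 ⇒ inferior good.

-2.101 (inferior good)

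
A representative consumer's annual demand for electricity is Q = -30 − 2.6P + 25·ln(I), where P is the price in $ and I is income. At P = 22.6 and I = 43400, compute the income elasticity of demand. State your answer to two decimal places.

0.14

At P = 22.6, I = 43400: Q = 178.195.
Holding P constant, ∂Q/∂I = 25/I = 0.000576037.
η_I = (∂Q/∂I)·(I/Q) = 0.000576037 × (43400/178.195) = 0.14.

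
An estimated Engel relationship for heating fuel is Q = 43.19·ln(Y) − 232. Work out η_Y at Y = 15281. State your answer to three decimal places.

0.235

At Y = 15281: Q = 184.108.
dQ/dY = 43.19/Y = 0.00282639 at this income.
η = (dQ/dY)·(Y/Q) = 0.00282639 × (15281/184.108) = 0.235.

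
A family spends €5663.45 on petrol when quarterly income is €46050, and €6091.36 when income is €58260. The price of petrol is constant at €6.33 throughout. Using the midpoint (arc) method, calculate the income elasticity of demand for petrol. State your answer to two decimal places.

With a constant price, Q₁ = 5663.45/6.33 = 894.700 and Q₂ = 6091.36/6.33 = 962.300 (equivalently, work directly with expenditure since P cancels).
Midpoint %ΔQ = (6091.36 − 5663.45)/5877.41 = 0.07281; midpoint %ΔI = (58260 − 46050)/52155 = 0.23411.
η = 0.07281 / 0.23411 = 0.31.

0.31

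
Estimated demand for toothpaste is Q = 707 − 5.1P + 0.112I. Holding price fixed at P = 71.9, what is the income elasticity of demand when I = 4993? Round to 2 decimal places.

At P = 71.9, I = 4993: Q = 899.526.
Holding P constant, ∂Q/∂I = 0.112.
η_I = (∂Q/∂I)·(I/Q) = 0.112 × (4993/899.526) = 0.62.

0.62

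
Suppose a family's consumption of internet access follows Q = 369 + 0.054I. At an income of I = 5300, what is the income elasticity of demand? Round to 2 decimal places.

At I = 5300: Q = 655.200.
dQ/dI = 0.054.
η = (dQ/dI)·(I/Q) = 0.054 × (5300/655.200) = 0.44.

0.44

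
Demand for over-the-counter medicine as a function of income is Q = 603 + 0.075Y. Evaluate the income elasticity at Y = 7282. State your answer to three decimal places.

0.475

At Y = 7282: Q = 1149.150.
dQ/dY = 0.075.
η = (dQ/dY)·(Y/Q) = 0.075 × (7282/1149.150) = 0.475.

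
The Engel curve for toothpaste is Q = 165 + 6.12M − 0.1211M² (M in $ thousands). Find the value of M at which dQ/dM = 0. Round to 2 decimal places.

dQ/dM = 6.12 − 0.2422M.
The good is inferior where dQ/dM < 0. Setting dQ/dM = 0 gives M = 6.12 / 0.2422 = 25.27.

25.27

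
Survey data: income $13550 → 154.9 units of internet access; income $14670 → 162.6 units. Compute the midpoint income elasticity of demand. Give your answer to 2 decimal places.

0.61

ΔQ = 162.6 − 154.9 = 7.7; midpoint Q̄ = (154.9 + 162.6)/2 = 158.75.
ΔI = 14670 − 13550 = 1120; midpoint Ī = (13550 + 14670)/2 = 14110.
η = (ΔQ/Q̄) ÷ (ΔI/Ī) = (7.7/158.75) ÷ (1120/14110) = 0.61.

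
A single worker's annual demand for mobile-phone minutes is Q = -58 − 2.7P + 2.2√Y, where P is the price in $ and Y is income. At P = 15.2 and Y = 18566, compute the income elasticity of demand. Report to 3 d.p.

At P = 15.2, Y = 18566: Q = 200.726.
Holding P constant, ∂Q/∂Y = 2.2/(2√Y) = 0.00807297.
η_Y = (∂Q/∂Y)·(Y/Q) = 0.00807297 × (18566/200.726) = 0.747.

0.747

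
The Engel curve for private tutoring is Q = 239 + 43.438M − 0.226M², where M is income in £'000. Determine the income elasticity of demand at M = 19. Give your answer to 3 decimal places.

0.674

At M = 19: Q = 982.7360.
dQ/dM = 43.438 − 0.452M = 34.85000.
η = (dQ/dM)·(M/Q) = 34.85000 × (19/982.7360) = 0.674.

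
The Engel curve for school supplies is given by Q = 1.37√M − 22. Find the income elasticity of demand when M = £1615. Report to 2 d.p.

At M = 1615: Q = 33.056.
dQ/dM = 1.37/(2√M) = 0.0170453 at this income.
η = (dQ/dM)·(M/Q) = 0.0170453 × (1615/33.056) = 0.83.

0.83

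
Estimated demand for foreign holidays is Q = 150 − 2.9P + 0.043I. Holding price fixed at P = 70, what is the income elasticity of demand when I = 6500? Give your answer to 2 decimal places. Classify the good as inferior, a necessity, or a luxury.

1.23 (luxury)

At P = 70, I = 6500: Q = 226.500.
Holding P constant, ∂Q/∂I = 0.043.
η_I = (∂Q/∂I)·(I/Q) = 0.043 × (6500/226.500) = 1.23.
Since η > 1, this is a luxury.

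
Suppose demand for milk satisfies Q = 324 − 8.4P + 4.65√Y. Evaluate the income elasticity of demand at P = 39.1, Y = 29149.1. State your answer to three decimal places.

0.503

At P = 39.1, Y = 29149.1: Q = 789.459.
Holding P constant, ∂Q/∂Y = 4.65/(2√Y) = 0.0136179.
η_Y = (∂Q/∂Y)·(Y/Q) = 0.0136179 × (29149.1/789.459) = 0.503.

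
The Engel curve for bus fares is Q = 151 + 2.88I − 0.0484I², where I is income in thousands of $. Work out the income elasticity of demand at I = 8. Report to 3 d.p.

0.099

At I = 8: Q = 170.9424.
dQ/dI = 2.88 − 0.0968I = 2.10560.
η = (dQ/dI)·(I/Q) = 2.10560 × (8/170.9424) = 0.099.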